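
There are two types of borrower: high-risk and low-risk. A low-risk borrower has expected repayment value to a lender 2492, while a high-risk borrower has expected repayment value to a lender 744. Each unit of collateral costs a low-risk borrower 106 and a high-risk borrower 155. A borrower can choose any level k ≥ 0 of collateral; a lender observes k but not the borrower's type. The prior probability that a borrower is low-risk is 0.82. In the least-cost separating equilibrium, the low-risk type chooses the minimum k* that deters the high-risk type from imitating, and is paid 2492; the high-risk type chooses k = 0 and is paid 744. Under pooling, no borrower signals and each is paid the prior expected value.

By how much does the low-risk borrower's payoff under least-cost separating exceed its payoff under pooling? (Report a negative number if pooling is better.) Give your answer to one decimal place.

-880.8

Least-cost separating signal: k* solves 744 = 2492 − 155·k*, so k* = (2492 − 744)/155 ≈ 11.2774.
Low-risk type's separating payoff: 2492 − 106 × k* = 2492 − 106 × (2492 − 744)/155 = 2492 − 185288/155 ≈ 1296.594.
Pooling payoff: 0.82 × 2492 + 0.18 × 744 = 2177.36.
Difference: 1296.594 − 2177.36 = -880.766, i.e. -880.8 to one decimal place.
The low-risk type would prefer the pooling outcome.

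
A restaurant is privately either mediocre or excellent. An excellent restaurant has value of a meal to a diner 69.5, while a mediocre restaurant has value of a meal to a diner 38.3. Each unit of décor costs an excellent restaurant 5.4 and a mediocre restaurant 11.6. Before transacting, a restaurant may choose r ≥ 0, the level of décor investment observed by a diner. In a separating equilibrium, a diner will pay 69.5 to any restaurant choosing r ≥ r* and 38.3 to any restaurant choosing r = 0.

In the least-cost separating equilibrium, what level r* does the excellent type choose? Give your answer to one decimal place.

A mediocre restaurant choosing r = 0 receives 38.3.
Imitating at r* instead would pay 69.5 at cost 11.6·r*, netting 69.5 − 11.6·r*.
Indifference: 38.3 = 69.5 − 11.6·r*, so r* = (69.5 − 38.3) / 11.6 ≈ 2.7.
At r* the mediocre type's incentive constraint just binds; the excellent type strictly prefers r* since its per-unit cost is lower.

2.7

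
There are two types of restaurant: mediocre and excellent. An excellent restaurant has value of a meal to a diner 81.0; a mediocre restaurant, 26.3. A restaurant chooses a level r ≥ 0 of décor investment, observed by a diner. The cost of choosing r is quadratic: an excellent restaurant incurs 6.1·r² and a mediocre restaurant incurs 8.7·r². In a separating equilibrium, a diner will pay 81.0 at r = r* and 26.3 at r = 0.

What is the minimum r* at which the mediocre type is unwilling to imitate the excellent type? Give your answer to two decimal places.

2.51

The mediocre type at r = 0 receives 26.3; imitating at r* yields 81.0 − 8.7·r*².
Indifference: 26.3 = 81.0 − 8.7·r*², so r*² = (81.0 − 26.3) / 8.7 ≈ 6.2874.
r* = √6.2874 ≈ 2.51.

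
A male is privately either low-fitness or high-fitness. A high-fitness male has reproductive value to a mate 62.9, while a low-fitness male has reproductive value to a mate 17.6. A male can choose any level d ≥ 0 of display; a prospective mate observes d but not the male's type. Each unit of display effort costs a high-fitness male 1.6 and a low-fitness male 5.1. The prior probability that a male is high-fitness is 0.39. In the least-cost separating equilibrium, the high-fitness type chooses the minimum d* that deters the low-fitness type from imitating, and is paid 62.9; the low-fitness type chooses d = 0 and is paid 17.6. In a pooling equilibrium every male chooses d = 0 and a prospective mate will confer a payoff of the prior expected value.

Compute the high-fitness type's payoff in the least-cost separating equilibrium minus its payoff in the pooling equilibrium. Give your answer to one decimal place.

13.4

Least-cost separating signal: d* solves 17.6 = 62.9 − 5.1·d*, so d* = (62.9 − 17.6)/5.1 ≈ 8.8824.
High-fitness type's separating payoff: 62.9 − 1.6 × d* = 62.9 − 1.6 × (62.9 − 17.6)/5.1 = 62.9 − 72.48/5.1 ≈ 48.688.
Pooling payoff: 0.39 × 62.9 + 0.61 × 17.6 = 35.267.
Difference: 48.688 − 35.267 = 13.421, i.e. 13.4 to one decimal place.
The high-fitness type prefers to separate.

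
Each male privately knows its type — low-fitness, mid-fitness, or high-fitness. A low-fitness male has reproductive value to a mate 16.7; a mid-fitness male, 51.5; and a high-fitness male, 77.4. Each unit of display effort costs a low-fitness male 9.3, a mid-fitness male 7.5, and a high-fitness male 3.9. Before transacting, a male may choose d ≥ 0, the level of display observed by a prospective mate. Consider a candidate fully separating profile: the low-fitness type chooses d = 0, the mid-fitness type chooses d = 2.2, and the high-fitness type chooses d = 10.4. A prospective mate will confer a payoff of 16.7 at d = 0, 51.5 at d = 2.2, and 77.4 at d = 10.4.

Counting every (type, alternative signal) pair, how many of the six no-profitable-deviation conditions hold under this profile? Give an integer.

High-fitness (own payoff 77.4 − 3.9×10.4 = 36.84): to d=0 gives 16.7 → no gain ✓; to d=2.2 gives 51.5 − 3.9×2.2 = 42.92 → profitable ✗.
Low-fitness (own payoff 16.7): to d=2.2 gives 51.5 − 9.3×2.2 = 31.04 → profitable ✗; to d=10.4 gives 77.4 − 9.3×10.4 = -19.32 → no gain ✓.
Mid-fitness (own payoff 51.5 − 7.5×2.2 = 35): to d=0 gives 16.7 → no gain ✓; to d=10.4 gives 77.4 − 7.5×10.4 = -0.6 → no gain ✓.
4 of the 6 constraints hold; not an equilibrium.

4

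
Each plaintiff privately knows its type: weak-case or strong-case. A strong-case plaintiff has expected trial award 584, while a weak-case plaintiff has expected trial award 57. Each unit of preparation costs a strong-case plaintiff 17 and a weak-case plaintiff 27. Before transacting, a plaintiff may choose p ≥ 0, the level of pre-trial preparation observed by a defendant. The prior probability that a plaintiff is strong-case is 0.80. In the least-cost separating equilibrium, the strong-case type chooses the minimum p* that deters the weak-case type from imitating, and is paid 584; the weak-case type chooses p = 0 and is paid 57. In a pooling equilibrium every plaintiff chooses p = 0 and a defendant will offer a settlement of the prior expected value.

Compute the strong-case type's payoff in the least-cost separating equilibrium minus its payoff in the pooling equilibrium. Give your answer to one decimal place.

Least-cost separating signal: p* solves 57 = 584 − 27·p*, so p* = (584 − 57)/27 ≈ 19.5185.
Strong-case type's separating payoff: 584 − 17 × p* = 584 − 17 × (584 − 57)/27 = 584 − 8959/27 ≈ 252.185.
Pooling payoff: 0.80 × 584 + 0.20 × 57 = 478.6.
Difference: 252.185 − 478.6 = -226.415, i.e. -226.4 to one decimal place.
The strong-case type would prefer the pooling outcome.

-226.4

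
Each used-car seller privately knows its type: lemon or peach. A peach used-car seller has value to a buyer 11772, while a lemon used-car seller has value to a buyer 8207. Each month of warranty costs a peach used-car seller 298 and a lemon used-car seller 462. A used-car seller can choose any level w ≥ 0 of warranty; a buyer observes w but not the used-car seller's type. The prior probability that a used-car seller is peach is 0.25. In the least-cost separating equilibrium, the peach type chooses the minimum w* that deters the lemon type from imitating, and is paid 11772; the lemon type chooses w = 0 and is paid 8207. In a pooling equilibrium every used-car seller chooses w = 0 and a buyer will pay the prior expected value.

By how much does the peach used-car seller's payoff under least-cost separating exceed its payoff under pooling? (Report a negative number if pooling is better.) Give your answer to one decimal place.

374.2

Least-cost separating signal: w* solves 8207 = 11772 − 462·w*, so w* = (11772 − 8207)/462 ≈ 7.7165.
Peach type's separating payoff: 11772 − 298 × w* = 11772 − 298 × (11772 − 8207)/462 = 11772 − 1062370/462 ≈ 9472.498.
Pooling payoff: 0.25 × 11772 + 0.75 × 8207 = 9098.25.
Difference: 9472.498 − 9098.25 = 374.248, i.e. 374.2 to one decimal place.
The peach type prefers to separate.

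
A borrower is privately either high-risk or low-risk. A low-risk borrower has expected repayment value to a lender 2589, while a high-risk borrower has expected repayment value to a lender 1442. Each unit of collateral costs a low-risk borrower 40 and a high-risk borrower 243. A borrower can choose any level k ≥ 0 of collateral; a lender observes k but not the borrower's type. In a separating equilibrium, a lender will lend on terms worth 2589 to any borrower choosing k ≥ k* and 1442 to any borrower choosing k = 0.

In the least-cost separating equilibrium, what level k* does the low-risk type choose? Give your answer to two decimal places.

4.72

A high-risk borrower choosing k = 0 receives 1442.
Imitating at k* instead would pay 2589 at cost 243·k*, netting 2589 − 243·k*.
Indifference: 1442 = 2589 − 243·k*, so k* = (2589 − 1442) / 243 ≈ 4.72.
This is the high-risk type's binding incentive-compatibility constraint; any k ≥ 4.72 sustains separation on that side.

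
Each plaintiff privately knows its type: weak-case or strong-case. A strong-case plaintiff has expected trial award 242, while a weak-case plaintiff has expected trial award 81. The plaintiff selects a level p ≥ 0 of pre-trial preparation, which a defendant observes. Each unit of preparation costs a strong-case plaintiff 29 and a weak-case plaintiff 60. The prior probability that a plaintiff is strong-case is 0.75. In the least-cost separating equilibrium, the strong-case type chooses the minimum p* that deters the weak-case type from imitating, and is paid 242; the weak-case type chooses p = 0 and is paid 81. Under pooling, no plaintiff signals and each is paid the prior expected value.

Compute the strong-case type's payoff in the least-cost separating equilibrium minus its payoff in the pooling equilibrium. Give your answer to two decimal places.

Least-cost separating signal: p* solves 81 = 242 − 60·p*, so p* = (242 − 81)/60 ≈ 2.6833.
Strong-case type's separating payoff: 242 − 29 × p* = 242 − 29 × (242 − 81)/60 = 242 − 4669/60 ≈ 164.1833.
Pooling payoff: 0.75 × 242 + 0.25 × 81 = 201.75.
Difference: 164.1833 − 201.75 = -37.5667, i.e. -37.57 to two decimal places.
The strong-case type would prefer the pooling outcome.

-37.57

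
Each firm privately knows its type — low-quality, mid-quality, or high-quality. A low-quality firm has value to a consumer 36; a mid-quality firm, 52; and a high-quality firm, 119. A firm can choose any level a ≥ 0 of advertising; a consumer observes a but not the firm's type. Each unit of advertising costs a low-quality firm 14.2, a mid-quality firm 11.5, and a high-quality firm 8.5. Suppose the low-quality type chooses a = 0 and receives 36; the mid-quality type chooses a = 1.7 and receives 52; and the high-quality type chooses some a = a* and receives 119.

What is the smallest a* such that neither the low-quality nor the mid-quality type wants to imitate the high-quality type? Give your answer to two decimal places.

7.53

Low-quality type (on-path payoff 36) won't mimic when 36 ≥ 119 − 14.2·a*, i.e. a* ≥ 5.85.
Mid-quality type (on-path payoff 52 − 11.5×1.7 = 32.45) won't mimic when 32.45 ≥ 119 − 11.5·a*, i.e. a* ≥ 7.53.
Both must hold, so a* = max(5.85, 7.53) = 7.53. The mid-quality type's constraint binds.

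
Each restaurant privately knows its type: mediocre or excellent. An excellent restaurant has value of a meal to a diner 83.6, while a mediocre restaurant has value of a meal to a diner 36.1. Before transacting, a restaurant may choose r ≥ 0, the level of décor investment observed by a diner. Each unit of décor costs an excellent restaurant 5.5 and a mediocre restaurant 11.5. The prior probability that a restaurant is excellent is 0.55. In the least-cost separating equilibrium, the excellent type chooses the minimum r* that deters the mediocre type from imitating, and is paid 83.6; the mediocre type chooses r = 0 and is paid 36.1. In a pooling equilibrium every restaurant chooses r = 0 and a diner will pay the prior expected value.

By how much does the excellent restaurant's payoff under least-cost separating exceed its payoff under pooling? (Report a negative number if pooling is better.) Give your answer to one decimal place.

Least-cost separating signal: r* solves 36.1 = 83.6 − 11.5·r*, so r* = (83.6 − 36.1)/11.5 ≈ 4.1304.
Excellent type's separating payoff: 83.6 − 5.5 × r* = 83.6 − 5.5 × (83.6 − 36.1)/11.5 = 83.6 − 261.25/11.5 ≈ 60.883.
Pooling payoff: 0.55 × 83.6 + 0.45 × 36.1 = 62.225.
Difference: 60.883 − 62.225 = -1.342, i.e. -1.3 to one decimal place.
The excellent type would prefer the pooling outcome.

-1.3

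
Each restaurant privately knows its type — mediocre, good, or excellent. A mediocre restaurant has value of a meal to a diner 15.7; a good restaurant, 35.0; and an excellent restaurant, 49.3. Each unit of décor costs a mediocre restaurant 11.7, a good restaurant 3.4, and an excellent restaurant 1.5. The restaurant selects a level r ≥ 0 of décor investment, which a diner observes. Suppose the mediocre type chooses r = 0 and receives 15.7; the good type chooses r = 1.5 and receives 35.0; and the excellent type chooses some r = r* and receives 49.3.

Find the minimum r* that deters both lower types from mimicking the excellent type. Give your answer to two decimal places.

Mediocre type (on-path payoff 15.7) won't mimic when 15.7 ≥ 49.3 − 11.7·r*, i.e. r* ≥ 2.87.
Good type (on-path payoff 35.0 − 3.4×1.5 = 29.9) won't mimic when 29.9 ≥ 49.3 − 3.4·r*, i.e. r* ≥ 5.71.
Both must hold, so r* = max(2.87, 5.71) = 5.71. The good type's constraint binds.

5.71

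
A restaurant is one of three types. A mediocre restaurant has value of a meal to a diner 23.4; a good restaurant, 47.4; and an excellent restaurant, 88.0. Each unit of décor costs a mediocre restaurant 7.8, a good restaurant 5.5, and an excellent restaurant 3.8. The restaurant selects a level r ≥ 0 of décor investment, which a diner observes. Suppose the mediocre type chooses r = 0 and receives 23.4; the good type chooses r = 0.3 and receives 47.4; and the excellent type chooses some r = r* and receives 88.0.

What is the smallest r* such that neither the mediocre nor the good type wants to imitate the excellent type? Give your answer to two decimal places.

8.28

Good type (on-path payoff 47.4 − 5.5×0.3 = 45.75) won't mimic when 45.75 ≥ 88.0 − 5.5·r*, i.e. r* ≥ 7.68.
Mediocre type (on-path payoff 23.4) won't mimic when 23.4 ≥ 88.0 − 7.8·r*, i.e. r* ≥ 8.28.
Both must hold, so r* = max(8.28, 7.68) = 8.28. The mediocre type's constraint binds.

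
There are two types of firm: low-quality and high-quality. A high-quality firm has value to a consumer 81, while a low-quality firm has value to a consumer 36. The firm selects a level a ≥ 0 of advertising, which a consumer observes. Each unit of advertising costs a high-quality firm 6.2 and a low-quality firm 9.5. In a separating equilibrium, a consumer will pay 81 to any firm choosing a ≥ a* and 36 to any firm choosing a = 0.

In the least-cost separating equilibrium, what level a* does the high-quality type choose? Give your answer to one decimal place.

4.7

A low-quality firm choosing a = 0 receives 36.
Imitating at a* instead would pay 81 at cost 9.5·a*, netting 81 − 9.5·a*.
Indifference: 36 = 81 − 9.5·a*, so a* = (81 − 36) / 9.5 ≈ 4.7.
At a* the low-quality type's incentive constraint just binds; the high-quality type strictly prefers a* since its per-unit cost is lower.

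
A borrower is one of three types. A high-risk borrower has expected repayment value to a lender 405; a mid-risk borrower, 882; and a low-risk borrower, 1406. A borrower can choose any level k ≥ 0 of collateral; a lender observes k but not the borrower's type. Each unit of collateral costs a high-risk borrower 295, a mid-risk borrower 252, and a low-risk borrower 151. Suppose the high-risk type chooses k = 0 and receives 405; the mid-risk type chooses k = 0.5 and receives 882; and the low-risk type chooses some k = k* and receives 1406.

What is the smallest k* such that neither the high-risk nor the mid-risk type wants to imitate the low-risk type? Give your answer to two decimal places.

3.39

High-risk type (on-path payoff 405) won't mimic when 405 ≥ 1406 − 295·k*, i.e. k* ≥ 3.39.
Mid-risk type (on-path payoff 882 − 252×0.5 = 756) won't mimic when 756 ≥ 1406 − 252·k*, i.e. k* ≥ 2.58.
Both must hold, so k* = max(3.39, 2.58) = 3.39. The high-risk type's constraint binds.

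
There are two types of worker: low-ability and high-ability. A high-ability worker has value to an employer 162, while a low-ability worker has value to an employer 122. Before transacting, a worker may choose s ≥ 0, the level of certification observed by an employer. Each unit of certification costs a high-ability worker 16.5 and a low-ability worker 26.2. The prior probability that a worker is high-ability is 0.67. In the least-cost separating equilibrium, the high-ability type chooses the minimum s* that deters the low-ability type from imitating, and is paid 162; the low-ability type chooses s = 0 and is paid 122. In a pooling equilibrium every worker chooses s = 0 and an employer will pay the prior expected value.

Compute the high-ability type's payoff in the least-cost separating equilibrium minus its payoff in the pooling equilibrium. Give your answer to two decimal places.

Least-cost separating signal: s* solves 122 = 162 − 26.2·s*, so s* = (162 − 122)/26.2 ≈ 1.5267.
High-ability type's separating payoff: 162 − 16.5 × s* = 162 − 16.5 × (162 − 122)/26.2 = 162 − 660/26.2 ≈ 136.8092.
Pooling payoff: 0.67 × 162 + 0.33 × 122 = 148.8.
Difference: 136.8092 − 148.8 = -11.9908, i.e. -11.99 to two decimal places.
The high-ability type would prefer the pooling outcome.

-11.99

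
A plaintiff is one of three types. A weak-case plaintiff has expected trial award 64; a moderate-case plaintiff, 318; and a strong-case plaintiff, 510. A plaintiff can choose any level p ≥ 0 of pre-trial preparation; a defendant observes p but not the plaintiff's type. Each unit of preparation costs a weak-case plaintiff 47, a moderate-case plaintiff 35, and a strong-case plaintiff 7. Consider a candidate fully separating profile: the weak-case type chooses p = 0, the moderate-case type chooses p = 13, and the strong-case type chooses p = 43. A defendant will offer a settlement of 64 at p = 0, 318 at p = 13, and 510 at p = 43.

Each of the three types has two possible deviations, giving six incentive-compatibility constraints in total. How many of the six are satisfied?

4

Weak-case (own payoff 64): to p=13 gives 318 − 47×13 = -293 → no gain ✓; to p=43 gives 510 − 47×43 = -1511 → no gain ✓.
Moderate-case (own payoff 318 − 35×13 = -137): to p=0 gives 64 → profitable ✗; to p=43 gives 510 − 35×43 = -995 → no gain ✓.
Strong-case (own payoff 510 − 7×43 = 209): to p=0 gives 64 → no gain ✓; to p=13 gives 318 − 7×13 = 227 → profitable ✗.
4 of the 6 constraints hold; not an equilibrium.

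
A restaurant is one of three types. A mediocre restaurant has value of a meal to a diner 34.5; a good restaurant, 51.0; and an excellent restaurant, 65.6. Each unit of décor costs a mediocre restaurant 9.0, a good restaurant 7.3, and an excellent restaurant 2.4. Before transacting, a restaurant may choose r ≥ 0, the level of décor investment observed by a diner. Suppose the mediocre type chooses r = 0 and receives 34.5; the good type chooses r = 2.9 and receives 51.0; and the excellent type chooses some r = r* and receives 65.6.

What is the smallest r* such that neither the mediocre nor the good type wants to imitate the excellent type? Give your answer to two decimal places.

4.90

Good type (on-path payoff 51.0 − 7.3×2.9 = 29.83) won't mimic when 29.83 ≥ 65.6 − 7.3·r*, i.e. r* ≥ 4.90.
Mediocre type (on-path payoff 34.5) won't mimic when 34.5 ≥ 65.6 − 9.0·r*, i.e. r* ≥ 3.46.
Both must hold, so r* = max(3.46, 4.90) = 4.90. The good type's constraint binds.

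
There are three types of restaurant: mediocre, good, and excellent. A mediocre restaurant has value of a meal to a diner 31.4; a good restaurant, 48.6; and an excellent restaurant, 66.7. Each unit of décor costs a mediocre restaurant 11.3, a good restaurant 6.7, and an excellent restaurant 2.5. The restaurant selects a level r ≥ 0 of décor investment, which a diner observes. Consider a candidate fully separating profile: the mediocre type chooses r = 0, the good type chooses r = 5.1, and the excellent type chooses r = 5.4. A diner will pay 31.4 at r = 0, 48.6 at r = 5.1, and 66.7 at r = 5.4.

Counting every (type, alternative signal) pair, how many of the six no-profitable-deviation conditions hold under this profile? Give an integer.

4

Excellent (own payoff 66.7 − 2.5×5.4 = 53.2): to r=0 gives 31.4 → no gain ✓; to r=5.1 gives 48.6 − 2.5×5.1 = 35.85 → no gain ✓.
Mediocre (own payoff 31.4): to r=5.1 gives 48.6 − 11.3×5.1 = -9.03 → no gain ✓; to r=5.4 gives 66.7 − 11.3×5.4 = 5.68 → no gain ✓.
Good (own payoff 48.6 − 6.7×5.1 = 14.43): to r=0 gives 31.4 → profitable ✗; to r=5.4 gives 66.7 − 6.7×5.4 = 30.52 → profitable ✗.
4 of the 6 constraints hold; not an equilibrium.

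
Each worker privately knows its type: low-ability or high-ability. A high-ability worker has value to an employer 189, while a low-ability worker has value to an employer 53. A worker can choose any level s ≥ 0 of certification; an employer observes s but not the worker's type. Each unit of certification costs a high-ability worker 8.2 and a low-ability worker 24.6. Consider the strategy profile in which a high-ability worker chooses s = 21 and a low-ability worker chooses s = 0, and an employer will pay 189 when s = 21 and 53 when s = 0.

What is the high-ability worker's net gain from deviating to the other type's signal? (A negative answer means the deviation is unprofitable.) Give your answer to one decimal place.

36.2

Playing s = 21 the high-ability worker receives 189 − 8.2 × 21 = 16.8.
Deviating to s = 0 yields 53 instead.
Gain from deviating: 53 − 16.8 = 36.2.
The gain is positive, so the high-ability type's incentive-compatibility constraint is violated — this profile is not a separating equilibrium.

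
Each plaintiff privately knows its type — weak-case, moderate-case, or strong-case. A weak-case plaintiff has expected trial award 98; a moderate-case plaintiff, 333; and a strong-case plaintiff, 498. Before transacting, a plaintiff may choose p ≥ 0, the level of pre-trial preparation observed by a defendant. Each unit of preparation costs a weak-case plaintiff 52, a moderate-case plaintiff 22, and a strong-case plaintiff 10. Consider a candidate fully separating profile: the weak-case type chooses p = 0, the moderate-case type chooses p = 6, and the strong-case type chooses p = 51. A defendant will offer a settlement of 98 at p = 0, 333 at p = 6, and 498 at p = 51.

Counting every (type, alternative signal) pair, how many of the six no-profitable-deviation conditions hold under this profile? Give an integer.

Strong-case (own payoff 498 − 10×51 = -12): to p=0 gives 98 → profitable ✗; to p=6 gives 333 − 10×6 = 273 → profitable ✗.
Moderate-case (own payoff 333 − 22×6 = 201): to p=0 gives 98 → no gain ✓; to p=51 gives 498 − 22×51 = -624 → no gain ✓.
Weak-case (own payoff 98): to p=6 gives 333 − 52×6 = 21 → no gain ✓; to p=51 gives 498 − 52×51 = -2154 → no gain ✓.
4 of the 6 constraints hold; not an equilibrium.

4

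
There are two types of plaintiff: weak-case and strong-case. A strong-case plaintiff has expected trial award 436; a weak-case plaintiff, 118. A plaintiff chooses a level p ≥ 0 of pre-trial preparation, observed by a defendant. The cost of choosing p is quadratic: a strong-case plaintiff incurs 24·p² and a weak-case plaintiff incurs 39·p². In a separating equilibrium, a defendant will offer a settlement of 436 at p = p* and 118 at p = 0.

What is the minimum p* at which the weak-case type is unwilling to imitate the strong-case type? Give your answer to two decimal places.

The weak-case type at p = 0 receives 118; imitating at p* yields 436 − 39·p*².
Indifference: 118 = 436 − 39·p*², so p*² = (436 − 118) / 39 ≈ 8.1538.
p* = √8.1538 ≈ 2.86.

2.86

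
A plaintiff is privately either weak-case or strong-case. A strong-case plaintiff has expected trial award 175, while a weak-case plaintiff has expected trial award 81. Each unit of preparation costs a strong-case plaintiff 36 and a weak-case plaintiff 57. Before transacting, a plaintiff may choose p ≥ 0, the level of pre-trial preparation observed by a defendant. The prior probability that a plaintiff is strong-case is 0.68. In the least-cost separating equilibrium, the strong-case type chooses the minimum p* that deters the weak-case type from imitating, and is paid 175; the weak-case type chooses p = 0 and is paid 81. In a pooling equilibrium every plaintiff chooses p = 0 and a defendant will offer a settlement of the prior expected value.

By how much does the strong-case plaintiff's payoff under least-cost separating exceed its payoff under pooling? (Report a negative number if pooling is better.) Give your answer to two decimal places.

Least-cost separating signal: p* solves 81 = 175 − 57·p*, so p* = (175 − 81)/57 ≈ 1.6491.
Strong-case type's separating payoff: 175 − 36 × p* = 175 − 36 × (175 − 81)/57 = 175 − 3384/57 ≈ 115.6316.
Pooling payoff: 0.68 × 175 + 0.32 × 81 = 144.92.
Difference: 115.6316 − 144.92 = -29.2884, i.e. -29.29 to two decimal places.
The strong-case type would prefer the pooling outcome.

-29.29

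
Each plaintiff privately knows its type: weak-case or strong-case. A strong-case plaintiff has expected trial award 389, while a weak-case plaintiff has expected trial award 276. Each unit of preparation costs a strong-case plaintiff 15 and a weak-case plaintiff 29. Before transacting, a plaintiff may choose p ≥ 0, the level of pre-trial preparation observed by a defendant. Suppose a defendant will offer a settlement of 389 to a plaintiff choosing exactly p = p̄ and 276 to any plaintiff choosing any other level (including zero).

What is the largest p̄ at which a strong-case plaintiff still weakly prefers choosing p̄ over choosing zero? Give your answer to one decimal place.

7.5

Choosing p̄ yields the strong-case type 389 − 15·p̄; choosing zero yields 276.
The strong-case type is indifferent at 389 − 15·p̄ = 276, i.e. p̄ = (389 − 276) / 15 ≈ 7.5.
For any p̄ above 7.5 the strong-case type would rather pool at zero, so separation collapses.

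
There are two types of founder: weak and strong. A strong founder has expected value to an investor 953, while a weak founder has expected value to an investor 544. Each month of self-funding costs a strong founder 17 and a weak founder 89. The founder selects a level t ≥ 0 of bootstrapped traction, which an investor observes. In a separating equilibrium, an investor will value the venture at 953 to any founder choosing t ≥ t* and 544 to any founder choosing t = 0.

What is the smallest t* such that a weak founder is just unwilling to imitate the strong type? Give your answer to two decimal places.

4.60

A weak founder choosing t = 0 receives 544.
Imitating at t* instead would pay 953 at cost 89·t*, netting 953 − 89·t*.
Indifference: 544 = 953 − 89·t*, so t* = (953 − 544) / 89 ≈ 4.60.
At t* the weak type's incentive constraint just binds; the strong type strictly prefers t* since its per-unit cost is lower.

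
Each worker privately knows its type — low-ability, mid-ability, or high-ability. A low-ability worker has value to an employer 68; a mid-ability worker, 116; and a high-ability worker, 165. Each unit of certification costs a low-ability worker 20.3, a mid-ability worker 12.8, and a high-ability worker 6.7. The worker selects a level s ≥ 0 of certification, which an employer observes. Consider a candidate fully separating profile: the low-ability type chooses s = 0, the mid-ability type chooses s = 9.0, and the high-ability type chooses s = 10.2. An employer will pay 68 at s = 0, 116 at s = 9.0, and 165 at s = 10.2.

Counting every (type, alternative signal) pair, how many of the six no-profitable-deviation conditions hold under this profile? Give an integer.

Mid-ability (own payoff 116 − 12.8×9.0 = 0.8): to s=0 gives 68 → profitable ✗; to s=10.2 gives 165 − 12.8×10.2 = 34.44 → profitable ✗.
High-ability (own payoff 165 − 6.7×10.2 = 96.66): to s=0 gives 68 → no gain ✓; to s=9.0 gives 116 − 6.7×9.0 = 55.7 → no gain ✓.
Low-ability (own payoff 68): to s=9.0 gives 116 − 20.3×9.0 = -66.7 → no gain ✓; to s=10.2 gives 165 − 20.3×10.2 = -42.06 → no gain ✓.
4 of the 6 constraints hold; not an equilibrium.

4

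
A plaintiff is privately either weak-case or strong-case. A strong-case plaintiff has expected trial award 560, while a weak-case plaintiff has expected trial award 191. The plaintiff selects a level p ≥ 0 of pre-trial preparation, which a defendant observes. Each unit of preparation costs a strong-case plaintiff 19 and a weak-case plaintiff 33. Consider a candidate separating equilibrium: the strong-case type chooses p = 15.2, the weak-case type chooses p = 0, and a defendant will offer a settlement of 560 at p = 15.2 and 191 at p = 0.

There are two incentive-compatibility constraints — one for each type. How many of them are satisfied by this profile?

Strong-case type: signal → 560 − 19 × 15.2 = 271.2; deviate to 0 → 191. IC holds (271.2 ≥ 191).
Weak-case type: stay at 0 → 191; mimic → 560 − 33 × 15.2 = 58.4. IC holds (191 ≥ 58.4).
2 of 2 constraints hold, so this is a separating equilibrium.

2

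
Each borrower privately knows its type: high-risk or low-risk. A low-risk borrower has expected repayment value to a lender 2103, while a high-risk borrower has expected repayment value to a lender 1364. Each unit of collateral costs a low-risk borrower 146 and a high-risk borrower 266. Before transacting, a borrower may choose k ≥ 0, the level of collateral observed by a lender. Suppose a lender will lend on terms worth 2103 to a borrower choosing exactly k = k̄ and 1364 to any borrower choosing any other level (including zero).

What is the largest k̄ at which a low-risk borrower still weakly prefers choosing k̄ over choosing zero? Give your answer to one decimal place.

5.1

Choosing k̄ yields the low-risk type 2103 − 146·k̄; choosing zero yields 1364.
The low-risk type is indifferent at 2103 − 146·k̄ = 1364, i.e. k̄ = (2103 − 1364) / 146 ≈ 5.1.
For any k̄ above 5.1 the low-risk type would rather pool at zero, so separation collapses.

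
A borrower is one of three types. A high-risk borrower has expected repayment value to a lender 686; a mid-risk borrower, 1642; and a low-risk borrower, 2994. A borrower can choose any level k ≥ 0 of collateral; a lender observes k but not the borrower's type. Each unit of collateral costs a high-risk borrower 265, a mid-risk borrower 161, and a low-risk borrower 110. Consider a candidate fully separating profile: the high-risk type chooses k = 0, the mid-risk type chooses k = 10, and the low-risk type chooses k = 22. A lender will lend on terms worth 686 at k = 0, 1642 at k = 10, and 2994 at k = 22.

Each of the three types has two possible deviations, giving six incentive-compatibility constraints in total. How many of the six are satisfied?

4

Low-risk (own payoff 2994 − 110×22 = 574): to k=0 gives 686 → profitable ✗; to k=10 gives 1642 − 110×10 = 542 → no gain ✓.
Mid-risk (own payoff 1642 − 161×10 = 32): to k=0 gives 686 → profitable ✗; to k=22 gives 2994 − 161×22 = -548 → no gain ✓.
High-risk (own payoff 686): to k=10 gives 1642 − 265×10 = -1008 → no gain ✓; to k=22 gives 2994 − 265×22 = -2836 → no gain ✓.
4 of the 6 constraints hold; not an equilibrium.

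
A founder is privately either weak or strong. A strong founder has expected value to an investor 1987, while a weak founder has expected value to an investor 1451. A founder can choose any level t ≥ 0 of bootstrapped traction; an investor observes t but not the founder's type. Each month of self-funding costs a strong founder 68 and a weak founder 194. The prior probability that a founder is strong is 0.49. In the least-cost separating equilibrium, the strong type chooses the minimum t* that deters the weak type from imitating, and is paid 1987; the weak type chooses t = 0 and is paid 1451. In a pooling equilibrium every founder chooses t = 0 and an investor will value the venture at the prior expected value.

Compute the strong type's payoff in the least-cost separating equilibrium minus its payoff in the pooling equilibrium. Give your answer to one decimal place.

85.5

Least-cost separating signal: t* solves 1451 = 1987 − 194·t*, so t* = (1987 − 1451)/194 ≈ 2.7629.
Strong type's separating payoff: 1987 − 68 × t* = 1987 − 68 × (1987 − 1451)/194 = 1987 − 36448/194 ≈ 1799.124.
Pooling payoff: 0.49 × 1987 + 0.51 × 1451 = 1713.64.
Difference: 1799.124 − 1713.64 = 85.484, i.e. 85.5 to one decimal place.
The strong type prefers to separate.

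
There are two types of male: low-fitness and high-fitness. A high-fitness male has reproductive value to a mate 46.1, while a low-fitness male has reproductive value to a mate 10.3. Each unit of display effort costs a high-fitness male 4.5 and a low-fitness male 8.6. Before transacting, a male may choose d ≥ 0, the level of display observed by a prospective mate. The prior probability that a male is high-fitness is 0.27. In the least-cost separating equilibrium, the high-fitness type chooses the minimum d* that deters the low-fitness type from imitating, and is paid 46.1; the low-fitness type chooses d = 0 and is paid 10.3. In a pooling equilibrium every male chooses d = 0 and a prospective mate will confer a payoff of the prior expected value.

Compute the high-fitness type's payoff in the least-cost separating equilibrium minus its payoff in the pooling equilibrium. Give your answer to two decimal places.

7.40

Least-cost separating signal: d* solves 10.3 = 46.1 − 8.6·d*, so d* = (46.1 − 10.3)/8.6 ≈ 4.1628.
High-fitness type's separating payoff: 46.1 − 4.5 × d* = 46.1 − 4.5 × (46.1 − 10.3)/8.6 = 46.1 − 161.1/8.6 ≈ 27.3674.
Pooling payoff: 0.27 × 46.1 + 0.73 × 10.3 = 19.966.
Difference: 27.3674 − 19.966 = 7.4014, i.e. 7.40 to two decimal places.
The high-fitness type prefers to separate.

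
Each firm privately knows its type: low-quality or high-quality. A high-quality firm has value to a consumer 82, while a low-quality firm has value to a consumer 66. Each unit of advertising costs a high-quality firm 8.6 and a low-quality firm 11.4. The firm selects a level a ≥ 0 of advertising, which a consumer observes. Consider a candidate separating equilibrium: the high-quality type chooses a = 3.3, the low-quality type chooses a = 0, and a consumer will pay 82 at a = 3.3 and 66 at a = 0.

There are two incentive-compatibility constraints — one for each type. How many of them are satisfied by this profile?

High-quality type: signal → 82 − 8.6 × 3.3 = 53.62; deviate to 0 → 66. IC fails (53.62 < 66).
Low-quality type: stay at 0 → 66; mimic → 82 − 11.4 × 3.3 = 44.38. IC holds (66 ≥ 44.38).
1 of 2 constraints hold, so this profile is not an equilibrium.

1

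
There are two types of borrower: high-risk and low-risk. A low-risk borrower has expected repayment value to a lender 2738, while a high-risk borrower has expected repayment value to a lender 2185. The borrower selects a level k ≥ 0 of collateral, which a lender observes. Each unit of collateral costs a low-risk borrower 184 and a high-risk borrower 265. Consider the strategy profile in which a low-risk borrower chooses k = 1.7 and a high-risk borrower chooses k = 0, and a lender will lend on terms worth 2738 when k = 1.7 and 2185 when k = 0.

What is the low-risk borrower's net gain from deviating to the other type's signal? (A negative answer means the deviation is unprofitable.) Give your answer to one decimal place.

Playing k = 1.7 the low-risk borrower receives 2738 − 184 × 1.7 = 2425.2.
Deviating to k = 0 yields 2185 instead.
Gain from deviating: 2185 − 2425.2 = -240.2.
The gain is negative, so the low-risk type's incentive-compatibility constraint is satisfied.

-240.2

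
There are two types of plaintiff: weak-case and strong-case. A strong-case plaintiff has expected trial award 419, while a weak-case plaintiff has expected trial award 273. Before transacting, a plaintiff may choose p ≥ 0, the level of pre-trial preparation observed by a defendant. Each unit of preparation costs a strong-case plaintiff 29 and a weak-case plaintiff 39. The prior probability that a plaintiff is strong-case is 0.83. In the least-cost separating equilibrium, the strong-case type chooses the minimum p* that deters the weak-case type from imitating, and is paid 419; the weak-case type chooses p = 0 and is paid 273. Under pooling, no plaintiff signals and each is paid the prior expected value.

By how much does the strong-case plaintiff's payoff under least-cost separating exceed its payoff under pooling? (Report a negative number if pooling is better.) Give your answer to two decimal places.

-83.74

Least-cost separating signal: p* solves 273 = 419 − 39·p*, so p* = (419 − 273)/39 ≈ 3.7436.
Strong-case type's separating payoff: 419 − 29 × p* = 419 − 29 × (419 − 273)/39 = 419 − 4234/39 ≈ 310.4359.
Pooling payoff: 0.83 × 419 + 0.17 × 273 = 394.18.
Difference: 310.4359 − 394.18 = -83.7441, i.e. -83.74 to two decimal places.
The strong-case type would prefer the pooling outcome.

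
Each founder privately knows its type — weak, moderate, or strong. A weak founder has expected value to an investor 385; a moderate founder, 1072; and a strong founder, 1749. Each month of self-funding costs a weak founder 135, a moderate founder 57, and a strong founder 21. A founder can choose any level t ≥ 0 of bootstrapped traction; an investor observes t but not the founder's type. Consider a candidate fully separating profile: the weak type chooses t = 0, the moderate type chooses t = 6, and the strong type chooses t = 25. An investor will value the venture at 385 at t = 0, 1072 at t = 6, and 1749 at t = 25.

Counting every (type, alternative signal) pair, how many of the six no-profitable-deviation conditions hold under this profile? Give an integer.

6

Strong (own payoff 1749 − 21×25 = 1224): to t=0 gives 385 → no gain ✓; to t=6 gives 1072 − 21×6 = 946 → no gain ✓.
Moderate (own payoff 1072 − 57×6 = 730): to t=0 gives 385 → no gain ✓; to t=25 gives 1749 − 57×25 = 324 → no gain ✓.
Weak (own payoff 385): to t=6 gives 1072 − 135×6 = 262 → no gain ✓; to t=25 gives 1749 − 135×25 = -1626 → no gain ✓.
6 of the 6 constraints hold; this profile is a separating equilibrium.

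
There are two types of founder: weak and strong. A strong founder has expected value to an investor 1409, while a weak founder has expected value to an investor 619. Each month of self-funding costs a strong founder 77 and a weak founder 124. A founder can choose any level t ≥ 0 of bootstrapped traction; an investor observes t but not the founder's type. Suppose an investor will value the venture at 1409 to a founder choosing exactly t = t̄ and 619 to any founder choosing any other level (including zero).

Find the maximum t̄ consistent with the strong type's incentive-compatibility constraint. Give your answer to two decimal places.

Choosing t̄ yields the strong type 1409 − 77·t̄; choosing zero yields 619.
The strong type is indifferent at 1409 − 77·t̄ = 619, i.e. t̄ = (1409 − 619) / 77 ≈ 10.26.
For any t̄ above 10.26 the strong type would rather pool at zero, so separation collapses.

10.26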